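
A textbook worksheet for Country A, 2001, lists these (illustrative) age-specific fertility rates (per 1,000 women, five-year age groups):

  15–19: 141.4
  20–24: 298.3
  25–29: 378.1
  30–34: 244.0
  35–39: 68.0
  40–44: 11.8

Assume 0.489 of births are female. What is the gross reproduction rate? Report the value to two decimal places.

2.79

Proportion female at birth = 0.489.
Sum of ASFRs = 141.4 + 298.3 + 378.1 + 244.0 + 68.0 + 11.8 = 1141.6
TFR = 5 × 1141.6 / 1000 = 5.708
GRR = 0.489 × 5.708 = 2.79121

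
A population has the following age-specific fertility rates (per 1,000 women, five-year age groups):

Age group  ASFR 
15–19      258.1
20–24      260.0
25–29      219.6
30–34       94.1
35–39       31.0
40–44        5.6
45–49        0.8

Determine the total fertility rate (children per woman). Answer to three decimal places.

4.346

Sum of ASFRs = 258.1 + 260.0 + 219.6 + 94.1 + 31.0 + 5.6 + 0.8 = 869.2
TFR = 5 × 869.2 / 1000 = 4.346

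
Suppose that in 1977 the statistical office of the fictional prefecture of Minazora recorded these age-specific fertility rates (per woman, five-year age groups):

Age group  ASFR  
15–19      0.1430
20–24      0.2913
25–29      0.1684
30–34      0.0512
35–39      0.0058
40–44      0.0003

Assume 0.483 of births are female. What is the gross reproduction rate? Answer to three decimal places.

1.594

Proportion female at birth = 0.483.
Sum of ASFRs = 0.1430 + 0.2913 + 0.1684 + 0.0512 + 0.0058 + 0.0003 = 0.6600
TFR = 5 × 0.6600 = 3.3
GRR = 0.483 × 3.3 = 1.59390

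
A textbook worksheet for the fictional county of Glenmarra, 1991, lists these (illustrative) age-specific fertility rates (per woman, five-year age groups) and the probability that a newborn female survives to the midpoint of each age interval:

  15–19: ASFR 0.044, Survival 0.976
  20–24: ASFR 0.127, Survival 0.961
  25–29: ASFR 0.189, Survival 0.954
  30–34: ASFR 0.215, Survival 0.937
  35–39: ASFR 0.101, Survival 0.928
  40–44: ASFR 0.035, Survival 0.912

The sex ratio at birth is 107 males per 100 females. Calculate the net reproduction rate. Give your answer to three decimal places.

1.624

Proportion female at birth = 100 / (100 + 107) = 0.48309.
Survival-weighted fertility by age (5·fₓ·Sₓ):
  15–19: 5 × 0.044 × 0.976 = 0.21472
  20–24: 5 × 0.127 × 0.961 = 0.61024
  25–29: 5 × 0.189 × 0.954 = 0.90153
  30–34: 5 × 0.215 × 0.937 = 1.00728
  35–39: 5 × 0.101 × 0.928 = 0.46864
  40–44: 5 × 0.035 × 0.912 = 0.15960
Sum = 3.36201
NRR = 0.48309 × 3.36201 = 1.62415
NRR > 1, so each generation more than replaces itself.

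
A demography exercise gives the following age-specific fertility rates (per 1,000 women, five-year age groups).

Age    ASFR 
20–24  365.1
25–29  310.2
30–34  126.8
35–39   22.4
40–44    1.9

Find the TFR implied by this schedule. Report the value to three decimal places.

4.132

Sum of ASFRs = 365.1 + 310.2 + 126.8 + 22.4 + 1.9 = 826.4
TFR = 5 × 826.4 / 1000 = 4.132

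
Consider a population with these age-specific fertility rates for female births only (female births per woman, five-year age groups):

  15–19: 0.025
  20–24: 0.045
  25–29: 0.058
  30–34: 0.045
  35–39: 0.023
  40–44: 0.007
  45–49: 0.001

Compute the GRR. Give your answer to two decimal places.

Sum of female ASFRs = 0.025 + 0.045 + 0.058 + 0.045 + 0.023 + 0.007 + 0.001 = 0.204
GRR = 5 × 0.204 = 1.02

1.02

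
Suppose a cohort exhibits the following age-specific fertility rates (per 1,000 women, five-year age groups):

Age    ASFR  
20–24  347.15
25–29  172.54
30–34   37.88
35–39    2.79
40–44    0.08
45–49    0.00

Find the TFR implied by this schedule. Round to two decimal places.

Sum of ASFRs = 347.15 + 172.54 + 37.88 + 2.79 + 0.08 + 0.00 = 560.44
TFR = 5 × 560.44 / 1000 = 2.8022

2.80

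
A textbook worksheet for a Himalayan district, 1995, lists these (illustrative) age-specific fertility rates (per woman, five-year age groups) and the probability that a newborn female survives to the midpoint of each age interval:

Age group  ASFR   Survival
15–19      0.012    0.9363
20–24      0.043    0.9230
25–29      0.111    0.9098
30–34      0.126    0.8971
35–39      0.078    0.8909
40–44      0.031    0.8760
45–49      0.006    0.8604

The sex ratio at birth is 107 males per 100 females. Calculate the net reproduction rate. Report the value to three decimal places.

0.886

Proportion female at birth = 100 / (100 + 107) = 0.48309.
Survival-weighted fertility by age (5·fₓ·Sₓ):
  15–19: 5 × 0.012 × 0.9363 = 0.05618
  20–24: 5 × 0.043 × 0.9230 = 0.19845
  25–29: 5 × 0.111 × 0.9098 = 0.50494
  30–34: 5 × 0.126 × 0.8971 = 0.56517
  35–39: 5 × 0.078 × 0.8909 = 0.34745
  40–44: 5 × 0.031 × 0.8760 = 0.13578
  45–49: 5 × 0.006 × 0.8604 = 0.02581
Sum = 1.83378
NRR = 0.48309 × 1.83378 = 0.88588
An NRR under 1 implies long-run decline under these rates.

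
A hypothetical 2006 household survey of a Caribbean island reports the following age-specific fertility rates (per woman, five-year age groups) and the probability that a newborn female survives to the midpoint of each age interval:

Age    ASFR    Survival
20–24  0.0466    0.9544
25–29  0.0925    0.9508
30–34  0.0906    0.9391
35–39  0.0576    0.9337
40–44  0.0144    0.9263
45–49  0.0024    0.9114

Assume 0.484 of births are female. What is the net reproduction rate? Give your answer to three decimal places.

0.694

Proportion female at birth = 0.484.
Weighting each age-specific rate by interval width and survival:
  20–24: 5 × 0.0466 × 0.9544 = 0.22238
  25–29: 5 × 0.0925 × 0.9508 = 0.43975
  30–34: 5 × 0.0906 × 0.9391 = 0.42541
  35–39: 5 × 0.0576 × 0.9337 = 0.26891
  40–44: 5 × 0.0144 × 0.9263 = 0.06669
  45–49: 5 × 0.0024 × 0.9114 = 0.01094
Sum = 1.43408
NRR = 0.484 × 1.43408 = 0.69409
An NRR under 1 implies long-run decline under these rates.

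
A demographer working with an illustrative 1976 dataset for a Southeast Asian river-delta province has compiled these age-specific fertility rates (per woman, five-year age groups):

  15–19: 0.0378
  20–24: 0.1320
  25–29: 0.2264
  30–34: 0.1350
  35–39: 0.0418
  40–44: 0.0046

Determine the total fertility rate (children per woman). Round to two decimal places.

2.89

Sum of ASFRs = 0.0378 + 0.1320 + 0.2264 + 0.1350 + 0.0418 + 0.0046 = 0.5776
TFR = 5 × 0.5776 = 2.888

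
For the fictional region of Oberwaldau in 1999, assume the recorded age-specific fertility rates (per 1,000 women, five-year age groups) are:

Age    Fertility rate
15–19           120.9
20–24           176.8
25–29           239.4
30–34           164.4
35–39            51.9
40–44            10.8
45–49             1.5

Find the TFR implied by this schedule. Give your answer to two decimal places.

3.83

Sum of ASFRs = 120.9 + 176.8 + 239.4 + 164.4 + 51.9 + 10.8 + 1.5 = 765.7
TFR = 5 × 765.7 / 1000 = 3.8285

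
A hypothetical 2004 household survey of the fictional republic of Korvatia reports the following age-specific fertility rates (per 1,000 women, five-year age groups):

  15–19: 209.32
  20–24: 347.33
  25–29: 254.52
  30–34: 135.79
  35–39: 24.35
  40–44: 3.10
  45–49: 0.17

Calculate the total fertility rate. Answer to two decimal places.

4.87

Sum of ASFRs = 209.32 + 347.33 + 254.52 + 135.79 + 24.35 + 3.10 + 0.17 = 974.58
TFR = 5 × 974.58 / 1000 = 4.8729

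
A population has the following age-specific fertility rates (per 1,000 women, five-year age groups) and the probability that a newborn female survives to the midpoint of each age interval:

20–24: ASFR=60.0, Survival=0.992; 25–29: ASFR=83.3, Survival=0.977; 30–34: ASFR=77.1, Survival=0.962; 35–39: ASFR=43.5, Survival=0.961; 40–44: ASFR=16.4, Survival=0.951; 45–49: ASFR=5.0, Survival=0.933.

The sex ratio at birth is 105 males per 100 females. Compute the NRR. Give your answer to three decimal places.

Proportion female at birth = 100 / (100 + 105) = 0.48780.
Each age group contributes 5 × ASFR × survival:
  20–24: 5 × 60.0/1000 × 0.992 = 0.29760
  25–29: 5 × 83.3/1000 × 0.977 = 0.40692
  30–34: 5 × 77.1/1000 × 0.962 = 0.37085
  35–39: 5 × 43.5/1000 × 0.961 = 0.20902
  40–44: 5 × 16.4/1000 × 0.951 = 0.07798
  45–49: 5 × 5.0/1000 × 0.933 = 0.02333
Sum = 1.38570
NRR = 0.48780 × 1.38570 = 0.67594
An NRR under 1 implies long-run decline under these rates.

0.676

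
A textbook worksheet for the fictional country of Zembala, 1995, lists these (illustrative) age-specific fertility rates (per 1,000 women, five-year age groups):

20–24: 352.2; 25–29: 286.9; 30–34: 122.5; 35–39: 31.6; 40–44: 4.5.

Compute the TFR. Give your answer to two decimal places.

Sum of ASFRs = 352.2 + 286.9 + 122.5 + 31.6 + 4.5 = 797.7
TFR = 5 × 797.7 / 1000 = 3.9885

3.99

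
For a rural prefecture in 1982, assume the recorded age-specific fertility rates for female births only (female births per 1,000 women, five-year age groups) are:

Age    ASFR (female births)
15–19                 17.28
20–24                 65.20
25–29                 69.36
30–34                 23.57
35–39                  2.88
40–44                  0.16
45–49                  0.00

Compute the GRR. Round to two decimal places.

0.89

Sum of female ASFRs = 17.28 + 65.20 + 69.36 + 23.57 + 2.88 + 0.16 + 0.00 = 178.45
GRR = 5 × 178.45 / 1000 = 0.89225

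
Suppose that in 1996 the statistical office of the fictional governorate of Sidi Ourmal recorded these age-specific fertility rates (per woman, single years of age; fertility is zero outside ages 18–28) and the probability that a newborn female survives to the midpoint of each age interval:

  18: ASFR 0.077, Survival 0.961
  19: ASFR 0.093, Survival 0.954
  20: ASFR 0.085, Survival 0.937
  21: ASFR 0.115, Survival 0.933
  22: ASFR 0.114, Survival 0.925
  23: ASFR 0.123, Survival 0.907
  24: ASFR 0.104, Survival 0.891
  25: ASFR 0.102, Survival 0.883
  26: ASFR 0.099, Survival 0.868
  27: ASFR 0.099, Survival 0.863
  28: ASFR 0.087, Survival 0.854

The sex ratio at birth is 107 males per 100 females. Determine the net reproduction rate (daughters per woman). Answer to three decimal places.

0.481

Proportion female at birth = 100 / (100 + 107) = 0.48309.
Survival-weighted fertility by age (1·fₓ·Sₓ):
  18: 1 × 0.077 × 0.961 = 0.07400
  19: 1 × 0.093 × 0.954 = 0.08872
  20: 1 × 0.085 × 0.937 = 0.07965
  21: 1 × 0.115 × 0.933 = 0.10730
  22: 1 × 0.114 × 0.925 = 0.10545
  23: 1 × 0.123 × 0.907 = 0.11156
  24: 1 × 0.104 × 0.891 = 0.09266
  25: 1 × 0.102 × 0.883 = 0.09007
  26: 1 × 0.099 × 0.868 = 0.08593
  27: 1 × 0.099 × 0.863 = 0.08544
  28: 1 × 0.087 × 0.854 = 0.07430
Sum = 0.99508
NRR = 0.48309 × 0.99508 = 0.48071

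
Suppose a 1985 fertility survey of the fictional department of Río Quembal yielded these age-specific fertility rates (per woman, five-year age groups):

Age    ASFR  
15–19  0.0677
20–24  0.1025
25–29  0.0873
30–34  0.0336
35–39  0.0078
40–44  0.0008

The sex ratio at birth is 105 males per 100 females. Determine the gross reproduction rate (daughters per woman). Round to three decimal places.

Proportion female at birth = 100 / (100 + 105) = 0.48780.
Sum of ASFRs = 0.0677 + 0.1025 + 0.0873 + 0.0336 + 0.0078 + 0.0008 = 0.2997
TFR = 5 × 0.2997 = 1.4985
GRR = 0.48780 × 1.4985 = 0.73097

0.731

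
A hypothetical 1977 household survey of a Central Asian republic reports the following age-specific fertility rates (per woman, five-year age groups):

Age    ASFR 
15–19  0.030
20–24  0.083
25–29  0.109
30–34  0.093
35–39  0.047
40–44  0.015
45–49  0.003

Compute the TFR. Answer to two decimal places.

Sum of ASFRs = 0.030 + 0.083 + 0.109 + 0.093 + 0.047 + 0.015 + 0.003 = 0.380
TFR = 5 × 0.380 = 1.9

1.90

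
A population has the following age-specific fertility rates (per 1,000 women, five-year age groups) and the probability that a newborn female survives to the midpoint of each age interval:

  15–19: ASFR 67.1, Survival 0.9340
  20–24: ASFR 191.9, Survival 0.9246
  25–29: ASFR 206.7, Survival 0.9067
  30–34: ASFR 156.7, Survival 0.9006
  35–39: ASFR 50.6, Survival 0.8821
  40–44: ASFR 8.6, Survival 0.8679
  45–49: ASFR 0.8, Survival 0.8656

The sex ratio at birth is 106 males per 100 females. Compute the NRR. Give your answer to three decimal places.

Proportion female at birth = 100 / (100 + 106) = 0.48544.
Each age group contributes 5 × ASFR × survival:
  15–19: 5 × 67.1/1000 × 0.9340 = 0.31336
  20–24: 5 × 191.9/1000 × 0.9246 = 0.88715
  25–29: 5 × 206.7/1000 × 0.9067 = 0.93707
  30–34: 5 × 156.7/1000 × 0.9006 = 0.70562
  35–39: 5 × 50.6/1000 × 0.8821 = 0.22317
  40–44: 5 × 8.6/1000 × 0.8679 = 0.03732
  45–49: 5 × 0.8/1000 × 0.8656 = 0.00346
Sum = 3.10715
NRR = 0.48544 × 3.10715 = 1.50833

1.508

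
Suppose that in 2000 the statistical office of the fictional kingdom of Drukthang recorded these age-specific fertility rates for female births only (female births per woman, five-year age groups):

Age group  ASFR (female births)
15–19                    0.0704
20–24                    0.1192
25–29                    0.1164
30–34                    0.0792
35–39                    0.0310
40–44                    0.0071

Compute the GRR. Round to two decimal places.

2.12

Sum of female ASFRs = 0.0704 + 0.1192 + 0.1164 + 0.0792 + 0.0310 + 0.0071 = 0.4233
GRR = 5 × 0.4233 = 2.1165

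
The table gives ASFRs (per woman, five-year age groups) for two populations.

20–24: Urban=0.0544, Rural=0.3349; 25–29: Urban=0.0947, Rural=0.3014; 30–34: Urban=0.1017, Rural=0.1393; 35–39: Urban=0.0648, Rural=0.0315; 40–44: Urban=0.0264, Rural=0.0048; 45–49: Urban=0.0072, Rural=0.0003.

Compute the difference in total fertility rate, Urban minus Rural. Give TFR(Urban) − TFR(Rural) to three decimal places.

Urban:
  Sum of ASFRs = 0.0544 + 0.0947 + 0.1017 + 0.0648 + 0.0264 + 0.0072 = 0.3492
  TFR = 5 × 0.3492 = 1.746
Rural:
  Sum of ASFRs = 0.3349 + 0.3014 + 0.1393 + 0.0315 + 0.0048 + 0.0003 = 0.8122
  TFR = 5 × 0.8122 = 4.061
Difference = 1.746 − 4.061 = -2.315

-2.315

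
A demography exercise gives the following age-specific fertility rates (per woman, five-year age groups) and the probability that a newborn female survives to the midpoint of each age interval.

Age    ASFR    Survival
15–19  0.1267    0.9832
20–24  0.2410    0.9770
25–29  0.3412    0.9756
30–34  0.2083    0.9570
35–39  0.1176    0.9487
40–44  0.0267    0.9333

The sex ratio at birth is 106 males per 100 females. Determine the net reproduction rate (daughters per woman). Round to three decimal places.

Proportion female at birth = 100 / (100 + 106) = 0.48544.
Per-age-group product (5 × ASFR × survival probability):
  15–19: 5 × 0.1267 × 0.9832 = 0.62286
  20–24: 5 × 0.2410 × 0.9770 = 1.17729
  25–29: 5 × 0.3412 × 0.9756 = 1.66437
  30–34: 5 × 0.2083 × 0.9570 = 0.99672
  35–39: 5 × 0.1176 × 0.9487 = 0.55784
  40–44: 5 × 0.0267 × 0.9333 = 0.12460
Sum = 5.14368
NRR = 0.48544 × 5.14368 = 2.49695

2.497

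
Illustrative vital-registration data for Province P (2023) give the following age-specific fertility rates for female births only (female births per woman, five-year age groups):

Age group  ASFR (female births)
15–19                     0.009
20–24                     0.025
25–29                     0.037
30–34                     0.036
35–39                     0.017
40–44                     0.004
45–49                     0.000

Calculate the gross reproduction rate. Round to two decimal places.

Sum of female ASFRs = 0.009 + 0.025 + 0.037 + 0.036 + 0.017 + 0.004 + 0.000 = 0.128
GRR = 5 × 0.128 = 0.64

0.64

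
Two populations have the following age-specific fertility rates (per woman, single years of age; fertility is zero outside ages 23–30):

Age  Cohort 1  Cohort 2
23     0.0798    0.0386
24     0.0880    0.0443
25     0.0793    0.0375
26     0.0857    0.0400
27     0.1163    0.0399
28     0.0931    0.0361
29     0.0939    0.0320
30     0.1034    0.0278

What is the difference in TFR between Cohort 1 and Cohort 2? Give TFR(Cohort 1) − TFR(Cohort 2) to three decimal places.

Cohort 1:
  Sum of ASFRs = 0.0798 + 0.0880 + 0.0793 + 0.0857 + 0.1163 + 0.0931 + 0.0939 + 0.1034 = 0.7395
  TFR = 0.7395
Cohort 2:
  Sum of ASFRs = 0.0386 + 0.0443 + 0.0375 + 0.0400 + 0.0399 + 0.0361 + 0.0320 + 0.0278 = 0.2962
  TFR = 0.2962
Difference = 0.7395 − 0.2962 = 0.4433

0.443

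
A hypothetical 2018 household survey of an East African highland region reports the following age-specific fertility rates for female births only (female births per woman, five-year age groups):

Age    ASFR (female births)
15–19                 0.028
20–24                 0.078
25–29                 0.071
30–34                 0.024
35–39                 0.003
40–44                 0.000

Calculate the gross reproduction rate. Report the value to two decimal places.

1.02

Sum of female ASFRs = 0.028 + 0.078 + 0.071 + 0.024 + 0.003 + 0.000 = 0.204
GRR = 5 × 0.204 = 1.02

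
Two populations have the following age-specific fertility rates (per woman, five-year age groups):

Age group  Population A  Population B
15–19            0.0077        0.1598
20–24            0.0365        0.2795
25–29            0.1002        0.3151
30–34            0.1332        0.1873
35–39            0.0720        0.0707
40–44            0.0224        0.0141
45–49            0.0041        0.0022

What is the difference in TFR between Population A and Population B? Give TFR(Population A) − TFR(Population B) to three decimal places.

Population A:
  Sum of ASFRs = 0.0077 + 0.0365 + 0.1002 + 0.1332 + 0.0720 + 0.0224 + 0.0041 = 0.3761
  TFR = 5 × 0.3761 = 1.8805
Population B:
  Sum of ASFRs = 0.1598 + 0.2795 + 0.3151 + 0.1873 + 0.0707 + 0.0141 + 0.0022 = 1.0287
  TFR = 5 × 1.0287 = 5.1435
Difference = 1.8805 − 5.1435 = -3.263

-3.263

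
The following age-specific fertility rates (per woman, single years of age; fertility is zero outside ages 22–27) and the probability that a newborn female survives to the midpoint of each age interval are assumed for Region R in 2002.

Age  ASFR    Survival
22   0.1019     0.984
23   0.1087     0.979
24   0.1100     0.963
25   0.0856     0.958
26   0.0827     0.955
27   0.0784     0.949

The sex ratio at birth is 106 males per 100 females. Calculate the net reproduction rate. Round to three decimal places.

0.266

Proportion female at birth = 100 / (100 + 106) = 0.48544.
Survival-weighted fertility by age (1·fₓ·Sₓ):
  22: 1 × 0.1019 × 0.984 = 0.10027
  23: 1 × 0.1087 × 0.979 = 0.10642
  24: 1 × 0.1100 × 0.963 = 0.10593
  25: 1 × 0.0856 × 0.958 = 0.08200
  26: 1 × 0.0827 × 0.955 = 0.07898
  27: 1 × 0.0784 × 0.949 = 0.07440
Sum = 0.54800
NRR = 0.48544 × 0.54800 = 0.26602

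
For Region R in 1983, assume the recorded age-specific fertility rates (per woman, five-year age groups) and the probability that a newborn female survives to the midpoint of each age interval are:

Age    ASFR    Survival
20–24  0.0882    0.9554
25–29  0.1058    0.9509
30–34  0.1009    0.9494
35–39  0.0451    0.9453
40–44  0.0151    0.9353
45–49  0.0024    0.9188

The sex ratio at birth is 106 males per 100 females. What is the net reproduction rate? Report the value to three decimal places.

0.824

Proportion female at birth = 100 / (100 + 106) = 0.48544.
Each age group contributes 5 × ASFR × survival:
  20–24: 5 × 0.0882 × 0.9554 = 0.42133
  25–29: 5 × 0.1058 × 0.9509 = 0.50303
  30–34: 5 × 0.1009 × 0.9494 = 0.47897
  35–39: 5 × 0.0451 × 0.9453 = 0.21317
  40–44: 5 × 0.0151 × 0.9353 = 0.07062
  45–49: 5 × 0.0024 × 0.9188 = 0.01103
Sum = 1.69815
NRR = 0.48544 × 1.69815 = 0.82435
With NRR below 1 the population is below replacement fertility.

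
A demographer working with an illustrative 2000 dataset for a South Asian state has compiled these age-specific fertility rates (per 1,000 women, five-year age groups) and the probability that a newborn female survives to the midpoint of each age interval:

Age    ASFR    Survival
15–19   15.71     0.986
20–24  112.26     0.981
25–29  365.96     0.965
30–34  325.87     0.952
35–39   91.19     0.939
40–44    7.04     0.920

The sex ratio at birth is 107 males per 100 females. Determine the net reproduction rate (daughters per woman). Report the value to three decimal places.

Proportion female at birth = 100 / (100 + 107) = 0.48309.
Survival-weighted fertility by age (5·fₓ·Sₓ):
  15–19: 5 × 15.71/1000 × 0.986 = 0.07745
  20–24: 5 × 112.26/1000 × 0.981 = 0.55064
  25–29: 5 × 365.96/1000 × 0.965 = 1.76576
  30–34: 5 × 325.87/1000 × 0.952 = 1.55114
  35–39: 5 × 91.19/1000 × 0.939 = 0.42814
  40–44: 5 × 7.04/1000 × 0.920 = 0.03238
Sum = 4.40551
NRR = 0.48309 × 4.40551 = 2.12826
With NRR above 1 the population is above replacement fertility.

2.128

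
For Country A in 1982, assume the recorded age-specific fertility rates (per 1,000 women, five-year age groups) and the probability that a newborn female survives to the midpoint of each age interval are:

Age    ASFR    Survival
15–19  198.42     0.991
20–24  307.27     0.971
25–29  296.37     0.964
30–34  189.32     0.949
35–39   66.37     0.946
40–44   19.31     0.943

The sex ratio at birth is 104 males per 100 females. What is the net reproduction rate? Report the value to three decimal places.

Proportion female at birth = 100 / (100 + 104) = 0.49020.
Survival-weighted fertility by age (5·fₓ·Sₓ):
  15–19: 5 × 198.42/1000 × 0.991 = 0.98317
  20–24: 5 × 307.27/1000 × 0.971 = 1.49180
  25–29: 5 × 296.37/1000 × 0.964 = 1.42850
  30–34: 5 × 189.32/1000 × 0.949 = 0.89832
  35–39: 5 × 66.37/1000 × 0.946 = 0.31393
  40–44: 5 × 19.31/1000 × 0.943 = 0.09105
Sum = 5.20677
NRR = 0.49020 × 5.20677 = 2.55236
An NRR exceeding 1 indicates intrinsic growth under these rates.

2.552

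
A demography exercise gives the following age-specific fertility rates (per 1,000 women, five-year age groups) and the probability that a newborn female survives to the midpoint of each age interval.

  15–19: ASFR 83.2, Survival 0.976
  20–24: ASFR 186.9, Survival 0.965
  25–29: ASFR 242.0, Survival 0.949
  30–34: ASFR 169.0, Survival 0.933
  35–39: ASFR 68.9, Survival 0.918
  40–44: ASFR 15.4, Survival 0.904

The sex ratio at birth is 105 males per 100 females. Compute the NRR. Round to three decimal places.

Proportion female at birth = 100 / (100 + 105) = 0.48780.
Weighting each age-specific rate by interval width and survival:
  15–19: 5 × 83.2/1000 × 0.976 = 0.40602
  20–24: 5 × 186.9/1000 × 0.965 = 0.90179
  25–29: 5 × 242.0/1000 × 0.949 = 1.14829
  30–34: 5 × 169.0/1000 × 0.933 = 0.78839
  35–39: 5 × 68.9/1000 × 0.918 = 0.31625
  40–44: 5 × 15.4/1000 × 0.904 = 0.06961
Sum = 3.63035
NRR = 0.48780 × 3.63035 = 1.77088

1.771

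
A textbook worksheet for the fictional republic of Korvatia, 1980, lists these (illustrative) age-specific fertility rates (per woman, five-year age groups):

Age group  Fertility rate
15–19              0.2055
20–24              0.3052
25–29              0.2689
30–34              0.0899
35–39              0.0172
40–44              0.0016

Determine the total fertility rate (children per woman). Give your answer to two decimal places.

Sum of ASFRs = 0.2055 + 0.3052 + 0.2689 + 0.0899 + 0.0172 + 0.0016 = 0.8883
TFR = 5 × 0.8883 = 4.4415

4.44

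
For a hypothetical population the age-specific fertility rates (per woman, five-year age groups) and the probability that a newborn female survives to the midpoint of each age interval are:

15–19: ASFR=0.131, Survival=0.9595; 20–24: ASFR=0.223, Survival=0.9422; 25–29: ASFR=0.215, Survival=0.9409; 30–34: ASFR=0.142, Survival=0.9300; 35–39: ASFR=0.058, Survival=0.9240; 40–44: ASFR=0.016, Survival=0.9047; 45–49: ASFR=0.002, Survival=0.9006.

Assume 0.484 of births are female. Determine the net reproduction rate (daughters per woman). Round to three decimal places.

Proportion female at birth = 0.484.
Survival-weighted fertility by age (5·fₓ·Sₓ):
  15–19: 5 × 0.131 × 0.9595 = 0.62847
  20–24: 5 × 0.223 × 0.9422 = 1.05055
  25–29: 5 × 0.215 × 0.9409 = 1.01147
  30–34: 5 × 0.142 × 0.9300 = 0.66030
  35–39: 5 × 0.058 × 0.9240 = 0.26796
  40–44: 5 × 0.016 × 0.9047 = 0.07238
  45–49: 5 × 0.002 × 0.9006 = 0.00901
Sum = 3.70014
NRR = 0.484 × 3.70014 = 1.79087

1.791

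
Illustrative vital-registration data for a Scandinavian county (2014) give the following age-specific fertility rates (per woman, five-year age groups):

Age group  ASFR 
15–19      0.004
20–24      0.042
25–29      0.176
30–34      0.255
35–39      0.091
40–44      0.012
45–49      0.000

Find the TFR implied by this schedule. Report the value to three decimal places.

2.900

Sum of ASFRs = 0.004 + 0.042 + 0.176 + 0.255 + 0.091 + 0.012 + 0.000 = 0.580
TFR = 5 × 0.580 = 2.9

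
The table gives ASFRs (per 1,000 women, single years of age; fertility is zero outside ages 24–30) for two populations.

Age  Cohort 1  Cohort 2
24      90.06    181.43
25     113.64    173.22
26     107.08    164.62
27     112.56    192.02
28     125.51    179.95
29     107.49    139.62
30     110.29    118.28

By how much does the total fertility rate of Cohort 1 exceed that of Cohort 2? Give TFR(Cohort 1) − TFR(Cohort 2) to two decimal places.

-0.38

Cohort 1:
  Sum of ASFRs = 90.06 + 113.64 + 107.08 + 112.56 + 125.51 + 107.49 + 110.29 = 766.63
  TFR = 766.63 / 1000 = 0.76663
Cohort 2:
  Sum of ASFRs = 181.43 + 173.22 + 164.62 + 192.02 + 179.95 + 139.62 + 118.28 = 1149.14
  TFR = 1149.14 / 1000 = 1.14914
Difference = 0.76663 − 1.14914 = -0.38251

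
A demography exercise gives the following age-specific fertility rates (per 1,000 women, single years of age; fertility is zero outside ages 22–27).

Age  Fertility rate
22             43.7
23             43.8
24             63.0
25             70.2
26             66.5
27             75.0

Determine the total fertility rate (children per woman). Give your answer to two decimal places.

Sum of ASFRs = 43.7 + 43.8 + 63.0 + 70.2 + 66.5 + 75.0 = 362.2
TFR = 362.2 / 1000 = 0.3622

0.36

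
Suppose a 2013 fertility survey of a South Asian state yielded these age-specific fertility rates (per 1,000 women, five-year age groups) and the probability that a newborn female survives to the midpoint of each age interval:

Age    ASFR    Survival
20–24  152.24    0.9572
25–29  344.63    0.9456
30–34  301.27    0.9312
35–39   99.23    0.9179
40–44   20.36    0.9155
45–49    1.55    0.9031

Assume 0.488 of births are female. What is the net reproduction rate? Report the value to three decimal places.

2.106

Proportion female at birth = 0.488.
Per-age-group product (5 × ASFR × survival probability):
  20–24: 5 × 152.24/1000 × 0.9572 = 0.72862
  25–29: 5 × 344.63/1000 × 0.9456 = 1.62941
  30–34: 5 × 301.27/1000 × 0.9312 = 1.40271
  35–39: 5 × 99.23/1000 × 0.9179 = 0.45542
  40–44: 5 × 20.36/1000 × 0.9155 = 0.09320
  45–49: 5 × 1.55/1000 × 0.9031 = 0.00700
Sum = 4.31636
NRR = 0.488 × 4.31636 = 2.10638
NRR > 1, so each generation more than replaces itself.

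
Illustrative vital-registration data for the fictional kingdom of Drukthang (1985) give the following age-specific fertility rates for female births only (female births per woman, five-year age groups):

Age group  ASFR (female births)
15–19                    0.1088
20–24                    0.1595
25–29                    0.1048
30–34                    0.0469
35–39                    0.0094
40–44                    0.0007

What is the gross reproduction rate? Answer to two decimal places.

2.15

Sum of female ASFRs = 0.1088 + 0.1595 + 0.1048 + 0.0469 + 0.0094 + 0.0007 = 0.4301
GRR = 5 × 0.4301 = 2.1505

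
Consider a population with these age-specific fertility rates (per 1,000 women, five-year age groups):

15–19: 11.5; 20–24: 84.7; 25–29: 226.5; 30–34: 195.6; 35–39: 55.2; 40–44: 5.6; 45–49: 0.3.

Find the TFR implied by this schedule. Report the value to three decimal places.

Sum of ASFRs = 11.5 + 84.7 + 226.5 + 195.6 + 55.2 + 5.6 + 0.3 = 579.4
TFR = 5 × 579.4 / 1000 = 2.897

2.897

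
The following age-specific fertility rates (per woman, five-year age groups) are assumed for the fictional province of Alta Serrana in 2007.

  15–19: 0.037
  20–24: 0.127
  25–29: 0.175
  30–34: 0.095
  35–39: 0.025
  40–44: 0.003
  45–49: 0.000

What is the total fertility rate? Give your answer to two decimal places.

2.31

Sum of ASFRs = 0.037 + 0.127 + 0.175 + 0.095 + 0.025 + 0.003 + 0.000 = 0.462
TFR = 5 × 0.462 = 2.31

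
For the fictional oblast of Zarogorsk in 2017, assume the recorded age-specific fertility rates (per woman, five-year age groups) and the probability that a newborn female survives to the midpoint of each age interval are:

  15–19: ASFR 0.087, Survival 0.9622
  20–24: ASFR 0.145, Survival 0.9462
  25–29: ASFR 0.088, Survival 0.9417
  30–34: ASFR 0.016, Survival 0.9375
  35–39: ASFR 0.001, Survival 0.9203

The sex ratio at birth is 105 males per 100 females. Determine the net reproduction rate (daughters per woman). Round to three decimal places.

0.780

Proportion female at birth = 100 / (100 + 105) = 0.48780.
Per-age-group product (5 × ASFR × survival probability):
  15–19: 5 × 0.087 × 0.9622 = 0.41856
  20–24: 5 × 0.145 × 0.9462 = 0.68600
  25–29: 5 × 0.088 × 0.9417 = 0.41435
  30–34: 5 × 0.016 × 0.9375 = 0.07500
  35–39: 5 × 0.001 × 0.9203 = 0.00460
Sum = 1.59851
NRR = 0.48780 × 1.59851 = 0.77975
NRR < 1, so the cohort does not fully replace itself.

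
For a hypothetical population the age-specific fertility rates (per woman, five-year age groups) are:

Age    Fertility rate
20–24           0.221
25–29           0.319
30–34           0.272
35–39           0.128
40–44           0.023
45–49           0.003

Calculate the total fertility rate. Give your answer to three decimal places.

4.830

Sum of ASFRs = 0.221 + 0.319 + 0.272 + 0.128 + 0.023 + 0.003 = 0.966
TFR = 5 × 0.966 = 4.83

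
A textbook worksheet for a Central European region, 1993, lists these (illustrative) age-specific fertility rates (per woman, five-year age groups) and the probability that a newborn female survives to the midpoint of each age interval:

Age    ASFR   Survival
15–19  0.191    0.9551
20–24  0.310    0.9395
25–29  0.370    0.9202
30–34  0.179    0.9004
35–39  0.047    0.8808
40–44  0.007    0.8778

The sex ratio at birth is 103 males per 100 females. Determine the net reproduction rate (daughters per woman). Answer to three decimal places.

2.519

Proportion female at birth = 100 / (100 + 103) = 0.49261.
Weighting each age-specific rate by interval width and survival:
  15–19: 5 × 0.191 × 0.9551 = 0.91212
  20–24: 5 × 0.310 × 0.9395 = 1.45623
  25–29: 5 × 0.370 × 0.9202 = 1.70237
  30–34: 5 × 0.179 × 0.9004 = 0.80586
  35–39: 5 × 0.047 × 0.8808 = 0.20699
  40–44: 5 × 0.007 × 0.8778 = 0.03072
Sum = 5.11429
NRR = 0.49261 × 5.11429 = 2.51935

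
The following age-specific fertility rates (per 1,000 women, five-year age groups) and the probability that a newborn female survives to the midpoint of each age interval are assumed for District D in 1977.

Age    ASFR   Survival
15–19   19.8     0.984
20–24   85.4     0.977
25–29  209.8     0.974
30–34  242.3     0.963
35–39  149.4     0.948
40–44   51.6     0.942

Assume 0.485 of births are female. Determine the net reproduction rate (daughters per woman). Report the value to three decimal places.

1.772

Proportion female at birth = 0.485.
Weighting each age-specific rate by interval width and survival:
  15–19: 5 × 19.8/1000 × 0.984 = 0.09742
  20–24: 5 × 85.4/1000 × 0.977 = 0.41718
  25–29: 5 × 209.8/1000 × 0.974 = 1.02173
  30–34: 5 × 242.3/1000 × 0.963 = 1.16667
  35–39: 5 × 149.4/1000 × 0.948 = 0.70816
  40–44: 5 × 51.6/1000 × 0.942 = 0.24304
Sum = 3.65420
NRR = 0.485 × 3.65420 = 1.77229
With NRR above 1 the population is above replacement fertility.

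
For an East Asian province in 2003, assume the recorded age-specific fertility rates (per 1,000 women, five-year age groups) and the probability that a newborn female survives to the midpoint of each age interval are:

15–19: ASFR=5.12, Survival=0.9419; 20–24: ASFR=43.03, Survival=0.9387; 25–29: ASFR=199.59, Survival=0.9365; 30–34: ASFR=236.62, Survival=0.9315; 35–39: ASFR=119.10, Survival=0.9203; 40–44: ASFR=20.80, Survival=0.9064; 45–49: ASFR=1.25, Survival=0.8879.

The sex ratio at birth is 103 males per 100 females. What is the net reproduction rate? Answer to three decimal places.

Proportion female at birth = 100 / (100 + 103) = 0.49261.
Per-age-group product (5 × ASFR × survival probability):
  15–19: 5 × 5.12/1000 × 0.9419 = 0.02411
  20–24: 5 × 43.03/1000 × 0.9387 = 0.20196
  25–29: 5 × 199.59/1000 × 0.9365 = 0.93458
  30–34: 5 × 236.62/1000 × 0.9315 = 1.10206
  35–39: 5 × 119.10/1000 × 0.9203 = 0.54804
  40–44: 5 × 20.80/1000 × 0.9064 = 0.09427
  45–49: 5 × 1.25/1000 × 0.8879 = 0.00555
Sum = 2.91057
NRR = 0.49261 × 2.91057 = 1.43378
NRR > 1, so each generation more than replaces itself.

1.434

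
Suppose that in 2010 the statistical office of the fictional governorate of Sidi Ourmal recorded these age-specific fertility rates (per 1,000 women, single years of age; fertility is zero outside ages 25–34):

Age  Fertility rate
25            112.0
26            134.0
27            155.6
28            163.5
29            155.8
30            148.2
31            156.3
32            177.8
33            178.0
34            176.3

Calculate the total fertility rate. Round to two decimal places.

1.56

Sum of ASFRs = 112.0 + 134.0 + 155.6 + 163.5 + 155.8 + 148.2 + 156.3 + 177.8 + 178.0 + 176.3 = 1557.5
TFR = 1557.5 / 1000 = 1.5575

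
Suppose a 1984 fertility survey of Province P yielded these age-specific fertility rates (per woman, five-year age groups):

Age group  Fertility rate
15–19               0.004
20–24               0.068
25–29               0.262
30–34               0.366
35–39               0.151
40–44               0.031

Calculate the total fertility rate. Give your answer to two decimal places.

Sum of ASFRs = 0.004 + 0.068 + 0.262 + 0.366 + 0.151 + 0.031 = 0.882
TFR = 5 × 0.882 = 4.41

4.41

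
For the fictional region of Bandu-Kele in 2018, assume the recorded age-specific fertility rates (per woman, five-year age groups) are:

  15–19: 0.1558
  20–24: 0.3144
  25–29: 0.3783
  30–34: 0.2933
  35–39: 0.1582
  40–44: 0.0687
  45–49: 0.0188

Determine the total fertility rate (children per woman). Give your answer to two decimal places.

Sum of ASFRs = 0.1558 + 0.3144 + 0.3783 + 0.2933 + 0.1582 + 0.0687 + 0.0188 = 1.3875
TFR = 5 × 1.3875 = 6.9375

6.94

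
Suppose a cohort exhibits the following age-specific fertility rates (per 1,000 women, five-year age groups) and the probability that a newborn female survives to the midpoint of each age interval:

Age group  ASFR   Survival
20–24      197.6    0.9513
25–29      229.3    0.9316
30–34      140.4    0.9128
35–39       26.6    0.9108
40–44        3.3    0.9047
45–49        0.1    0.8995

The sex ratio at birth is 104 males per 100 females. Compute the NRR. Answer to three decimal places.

Proportion female at birth = 100 / (100 + 104) = 0.49020.
Per-age-group product (5 × ASFR × survival probability):
  20–24: 5 × 197.6/1000 × 0.9513 = 0.93988
  25–29: 5 × 229.3/1000 × 0.9316 = 1.06808
  30–34: 5 × 140.4/1000 × 0.9128 = 0.64079
  35–39: 5 × 26.6/1000 × 0.9108 = 0.12114
  40–44: 5 × 3.3/1000 × 0.9047 = 0.01493
  45–49: 5 × 0.1/1000 × 0.8995 = 0.00045
Sum = 2.78527
NRR = 0.49020 × 2.78527 = 1.36534
NRR > 1, so each generation more than replaces itself.

1.365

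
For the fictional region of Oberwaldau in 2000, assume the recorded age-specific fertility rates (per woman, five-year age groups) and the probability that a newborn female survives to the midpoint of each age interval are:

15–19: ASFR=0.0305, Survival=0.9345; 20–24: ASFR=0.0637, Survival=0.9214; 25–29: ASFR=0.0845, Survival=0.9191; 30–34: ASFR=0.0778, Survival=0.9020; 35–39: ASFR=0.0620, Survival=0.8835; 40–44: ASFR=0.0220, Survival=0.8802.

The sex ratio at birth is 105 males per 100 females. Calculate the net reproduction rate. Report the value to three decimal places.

Proportion female at birth = 100 / (100 + 105) = 0.48780.
Each age group contributes 5 × ASFR × survival:
  15–19: 5 × 0.0305 × 0.9345 = 0.14251
  20–24: 5 × 0.0637 × 0.9214 = 0.29347
  25–29: 5 × 0.0845 × 0.9191 = 0.38832
  30–34: 5 × 0.0778 × 0.9020 = 0.35088
  35–39: 5 × 0.0620 × 0.8835 = 0.27389
  40–44: 5 × 0.0220 × 0.8802 = 0.09682
Sum = 1.54589
NRR = 0.48780 × 1.54589 = 0.75409

0.754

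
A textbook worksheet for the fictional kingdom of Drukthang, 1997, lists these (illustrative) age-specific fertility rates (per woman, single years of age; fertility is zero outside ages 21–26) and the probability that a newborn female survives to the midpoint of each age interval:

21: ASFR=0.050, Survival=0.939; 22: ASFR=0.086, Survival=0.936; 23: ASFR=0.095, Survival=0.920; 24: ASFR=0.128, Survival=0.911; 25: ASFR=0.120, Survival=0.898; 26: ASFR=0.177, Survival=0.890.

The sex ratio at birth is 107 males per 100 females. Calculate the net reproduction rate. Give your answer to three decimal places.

0.288

Proportion female at birth = 100 / (100 + 107) = 0.48309.
Each age group contributes 1 × ASFR × survival:
  21: 1 × 0.050 × 0.939 = 0.04695
  22: 1 × 0.086 × 0.936 = 0.08050
  23: 1 × 0.095 × 0.920 = 0.08740
  24: 1 × 0.128 × 0.911 = 0.11661
  25: 1 × 0.120 × 0.898 = 0.10776
  26: 1 × 0.177 × 0.890 = 0.15753
Sum = 0.59675
NRR = 0.48309 × 0.59675 = 0.28828
With NRR below 1 the population is below replacement fertility.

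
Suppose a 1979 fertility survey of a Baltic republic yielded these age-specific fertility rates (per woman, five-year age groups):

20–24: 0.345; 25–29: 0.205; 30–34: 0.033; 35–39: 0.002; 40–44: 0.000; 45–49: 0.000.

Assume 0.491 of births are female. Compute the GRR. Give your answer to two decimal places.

Proportion female at birth = 0.491.
Sum of ASFRs = 0.345 + 0.205 + 0.033 + 0.002 + 0.000 + 0.000 = 0.585
TFR = 5 × 0.585 = 2.925
GRR = 0.491 × 2.925 = 1.43618

1.44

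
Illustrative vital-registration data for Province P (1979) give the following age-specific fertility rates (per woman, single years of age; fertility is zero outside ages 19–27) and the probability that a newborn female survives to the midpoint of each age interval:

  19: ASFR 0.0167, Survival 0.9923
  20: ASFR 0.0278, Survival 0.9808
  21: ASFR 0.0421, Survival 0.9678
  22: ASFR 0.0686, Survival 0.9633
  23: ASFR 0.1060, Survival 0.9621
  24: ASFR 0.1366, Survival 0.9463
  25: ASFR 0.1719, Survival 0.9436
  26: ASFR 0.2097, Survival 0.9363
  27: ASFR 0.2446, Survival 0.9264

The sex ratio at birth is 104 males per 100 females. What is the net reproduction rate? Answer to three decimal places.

Proportion female at birth = 100 / (100 + 104) = 0.49020.
Each age group contributes 1 × ASFR × survival:
  19: 1 × 0.0167 × 0.9923 = 0.01657
  20: 1 × 0.0278 × 0.9808 = 0.02727
  21: 1 × 0.0421 × 0.9678 = 0.04074
  22: 1 × 0.0686 × 0.9633 = 0.06608
  23: 1 × 0.1060 × 0.9621 = 0.10198
  24: 1 × 0.1366 × 0.9463 = 0.12926
  25: 1 × 0.1719 × 0.9436 = 0.16220
  26: 1 × 0.2097 × 0.9363 = 0.19634
  27: 1 × 0.2446 × 0.9264 = 0.22660
Sum = 0.96704
NRR = 0.49020 × 0.96704 = 0.47404
NRR < 1, so the cohort does not fully replace itself.

0.474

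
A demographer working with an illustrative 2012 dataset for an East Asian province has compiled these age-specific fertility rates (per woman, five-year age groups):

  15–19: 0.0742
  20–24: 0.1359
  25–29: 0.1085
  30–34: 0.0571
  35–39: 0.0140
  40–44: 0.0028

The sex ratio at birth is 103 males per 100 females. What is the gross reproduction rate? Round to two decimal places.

Proportion female at birth = 100 / (100 + 103) = 0.49261.
Sum of ASFRs = 0.0742 + 0.1359 + 0.1085 + 0.0571 + 0.0140 + 0.0028 = 0.3925
TFR = 5 × 0.3925 = 1.9625
GRR = 0.49261 × 1.9625 = 0.96675

0.97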